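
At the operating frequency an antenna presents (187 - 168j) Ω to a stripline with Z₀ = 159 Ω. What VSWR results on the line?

Γ = (Z_L − Z_0)/(Z_L + Z_0) = (28 − j168)/(346 − j168)
|Γ| = 170/385 = 0.443
VSWR = (1 + |Γ|)/(1 − |Γ|) = 1.44/0.557

VSWR ≈ 2.59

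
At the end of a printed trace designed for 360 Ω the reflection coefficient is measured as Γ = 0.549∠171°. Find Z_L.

Z_L ≈ 105 + j25.9 Ω

Z_L = Z_0·(1 + Γ)/(1 − Γ) = 360·(0.458 + j0.0859)/(1.54 − j0.0859)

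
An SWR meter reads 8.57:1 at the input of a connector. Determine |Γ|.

|Γ| ≈ 0.791

|Γ| = (S − 1)/(S + 1) = (8.57 − 1)/(8.57 + 1) = 7.57/9.57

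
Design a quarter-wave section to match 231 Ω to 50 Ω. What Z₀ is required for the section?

Z_qwt = √(Z_0·R_L) = √(50 × 231) = √11550

Z_qwt ≈ 107 Ω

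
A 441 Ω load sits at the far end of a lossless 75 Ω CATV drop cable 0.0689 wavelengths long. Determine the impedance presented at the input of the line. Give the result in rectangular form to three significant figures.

βl = 2π × 0.0689 = 24.8°
tan(βl) = tan(24.8°) = 0.462
Z_in = Z_0·(Z_L + jZ_0·tanβl)/(Z_0 + jZ_L·tanβl)
     = 75·(441 + j34.7)/(75 + j204)

Z_in ≈ 63.8 − j139 Ω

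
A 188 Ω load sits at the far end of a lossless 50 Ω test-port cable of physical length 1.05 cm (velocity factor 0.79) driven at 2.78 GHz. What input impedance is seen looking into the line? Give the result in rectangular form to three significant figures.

λ = v/f = 0.79·c / 2.78 GHz = 0.0853 m
βl = 2π·l/λ = 2π × 0.123 = 44.3°
tan(βl) = tan(44.3°) = 0.977
Z_in = Z_0·(Z_L + jZ_0·tanβl)/(Z_0 + jZ_L·tanβl)
     = 50·(188 + j48.9)/(50 + j184)

Z_in ≈ 25.3 − j44.3 Ω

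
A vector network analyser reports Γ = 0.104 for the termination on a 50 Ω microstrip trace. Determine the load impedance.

Z_L ≈ 61.6 Ω

Z_L = Z_0·(1 + Γ)/(1 − Γ) = 50·(1.1)/(0.896)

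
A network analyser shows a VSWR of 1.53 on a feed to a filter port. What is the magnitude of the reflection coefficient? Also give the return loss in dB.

|Γ| ≈ 0.209; return loss ≈ 13.6 dB

|Γ| = (S − 1)/(S + 1) = (1.53 − 1)/(1.53 + 1) = 0.53/2.53
RL = −20·log₁₀|Γ| = −20·log₁₀(0.209)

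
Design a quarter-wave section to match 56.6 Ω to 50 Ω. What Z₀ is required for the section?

Z_qwt ≈ 53.2 Ω

Z_qwt = √(Z_0·R_L) = √(50 × 56.6) = √2830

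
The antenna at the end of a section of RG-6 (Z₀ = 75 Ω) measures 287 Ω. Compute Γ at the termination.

Γ = (Z_L − Z_0)/(Z_L + Z_0) = (287 − 75)/(287 + 75) = 212/362

Γ = 0.586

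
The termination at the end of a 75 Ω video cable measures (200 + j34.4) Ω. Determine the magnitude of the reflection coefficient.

Γ = (Z_L − Z_0)/(Z_L + Z_0) = (125 + j34.4)/(275 + j34.4)
|Γ| = 130/277

|Γ| ≈ 0.468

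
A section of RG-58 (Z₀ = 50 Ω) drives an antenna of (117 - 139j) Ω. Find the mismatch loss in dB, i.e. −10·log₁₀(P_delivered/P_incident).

Γ = (67 − j139)/(167 − j139), |Γ| = 0.71
|Γ|² = 0.504, so P_del/P_inc = 1 − |Γ|² = 0.496
ML = −10·log₁₀(1 − |Γ|²)

mismatch loss ≈ 3.05 dB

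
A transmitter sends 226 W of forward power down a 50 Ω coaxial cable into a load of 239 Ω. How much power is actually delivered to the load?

Γ = (239 − 50)/(239 + 50) = 0.654
|Γ|² = 0.428
P_refl = |Γ|²·P_inc = 96.7 W, P_del = (1 − |Γ|²)·P_inc = 129 W

P_delivered ≈ 129 W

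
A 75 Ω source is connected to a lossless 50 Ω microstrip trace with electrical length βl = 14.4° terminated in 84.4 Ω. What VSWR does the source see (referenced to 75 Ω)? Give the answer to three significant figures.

tan(βl) = 0.257
Z_in = Z_0·(Z_L + jZ_0·tanβl)/(Z_0 + jZ_L·tanβl) = 75.7 − j20 Ω
Γ_s = (Z_in − Z_s)/(Z_in + Z_s) = (0.737 − j20)/(151 − j20), |Γ_s| = 0.132
VSWR = (1 + |Γ_s|)/(1 − |Γ_s|)

VSWR ≈ 1.3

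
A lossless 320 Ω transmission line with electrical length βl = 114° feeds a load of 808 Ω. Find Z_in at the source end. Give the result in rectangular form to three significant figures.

Z_in ≈ 147 + j117 Ω

tan(βl) = tan(114°) = -2.25
Z_in = Z_0·(Z_L + jZ_0·tanβl)/(Z_0 + jZ_L·tanβl)
     = 320·(808 − j719)/(320 − j1810)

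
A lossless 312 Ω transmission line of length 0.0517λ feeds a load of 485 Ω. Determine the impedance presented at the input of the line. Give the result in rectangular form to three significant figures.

βl = 2π × 0.0517 = 18.6°
tan(βl) = tan(18.6°) = 0.337
Z_in = Z_0·(Z_L + jZ_0·tanβl)/(Z_0 + jZ_L·tanβl)
     = 312·(485 + j105)/(312 + j163)

Z_in ≈ 424 − j117 Ω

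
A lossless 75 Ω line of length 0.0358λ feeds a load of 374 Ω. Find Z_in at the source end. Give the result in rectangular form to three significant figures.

βl = 2π × 0.0358 = 12.9°
tan(βl) = tan(12.9°) = 0.229
Z_in = Z_0·(Z_L + jZ_0·tanβl)/(Z_0 + jZ_L·tanβl)
     = 75·(374 + j17.2)/(75 + j85.6)

Z_in ≈ 171 − j178 Ω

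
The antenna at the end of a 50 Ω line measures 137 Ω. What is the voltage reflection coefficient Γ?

Γ = (Z_L − Z_0)/(Z_L + Z_0) = (137 − 50)/(137 + 50) = 87/187

Γ = 0.465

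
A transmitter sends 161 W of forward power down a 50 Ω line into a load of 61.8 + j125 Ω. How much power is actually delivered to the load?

|Γ| = |(11.8 + j125)/(111.8 + j125)| = 0.749
|Γ|² = 0.561
P_refl = |Γ|²·P_inc = 90.2 W, P_del = (1 − |Γ|²)·P_inc = 70.8 W

P_delivered ≈ 70.8 W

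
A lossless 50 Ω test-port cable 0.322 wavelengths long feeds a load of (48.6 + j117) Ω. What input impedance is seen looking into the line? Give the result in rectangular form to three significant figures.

βl = 2π × 0.322 = 116°
tan(βl) = tan(116°) = -2.06
Z_in = Z_0·(Z_L + jZ_0·tanβl)/(Z_0 + jZ_L·tanβl)
     = 50·(48.6 + j14.1)/(291 − j100)

Z_in ≈ 6.73 + j4.74 Ω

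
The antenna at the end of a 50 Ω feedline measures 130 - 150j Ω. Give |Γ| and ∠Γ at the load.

Γ = (Z_L − Z_0)/(Z_L + Z_0) = (80 − j150)/(180 − j150)
|Γ| = 170/234 = 0.726

Γ ≈ 0.726 ∠ -22.1°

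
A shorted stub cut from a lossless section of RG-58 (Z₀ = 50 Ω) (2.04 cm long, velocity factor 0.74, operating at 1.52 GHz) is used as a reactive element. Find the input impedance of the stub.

Z_in ≈ +j60.2 Ω

λ = v/f = 0.74·c / 1.52 GHz = 0.146 m
βl = 2π·l/λ = 2π × 0.14 = 50.3°
tan(βl) = 1.2
For a shorted stub, Z_in = jZ_0·tan(βl)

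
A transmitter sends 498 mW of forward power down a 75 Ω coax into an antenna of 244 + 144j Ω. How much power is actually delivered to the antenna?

P_delivered ≈ 298 mW

|Γ| = |(169 + j144)/(319 + j144)| = 0.634
|Γ|² = 0.402
P_refl = |Γ|²·P_inc = 200 mW, P_del = (1 − |Γ|²)·P_inc = 298 mW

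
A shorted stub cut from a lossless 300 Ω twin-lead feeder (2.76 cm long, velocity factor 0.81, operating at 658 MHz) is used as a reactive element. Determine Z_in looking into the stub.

Z_in ≈ +j152 Ω

λ = v/f = 0.81·c / 658 MHz = 0.369 m
βl = 2π·l/λ = 2π × 0.0747 = 26.9°
tan(βl) = 0.507
For a shorted stub, Z_in = jZ_0·tan(βl)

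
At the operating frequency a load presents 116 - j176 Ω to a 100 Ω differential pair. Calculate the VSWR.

VSWR ≈ 4.47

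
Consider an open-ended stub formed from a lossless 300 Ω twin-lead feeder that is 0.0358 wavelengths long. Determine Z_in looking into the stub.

Z_in ≈ −j1310 Ω

βl = 2π × 0.0358 = 12.9°
tan(βl) = 0.229
For an open-ended stub, Z_in = −jZ_0·cot(βl) = −jZ_0/tan(βl)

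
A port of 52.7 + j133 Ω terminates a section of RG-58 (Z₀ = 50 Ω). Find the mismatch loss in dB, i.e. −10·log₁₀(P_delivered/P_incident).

Γ = (2.7 + j133)/(102.7 + j133), |Γ| = 0.792
|Γ|² = 0.627, so P_del/P_inc = 1 − |Γ|² = 0.373
ML = −10·log₁₀(1 − |Γ|²)

mismatch loss ≈ 4.28 dB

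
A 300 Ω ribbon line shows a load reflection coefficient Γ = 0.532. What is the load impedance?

Z_L = Z_0·(1 + Γ)/(1 − Γ) = 300·(1.53)/(0.468)

Z_L ≈ 982 Ω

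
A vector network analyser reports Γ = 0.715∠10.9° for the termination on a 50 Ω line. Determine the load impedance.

Z_L = Z_0·(1 + Γ)/(1 − Γ) = 50·(1.7 + j0.135)/(0.298 − j0.135)

Z_L ≈ 228 + j126 Ω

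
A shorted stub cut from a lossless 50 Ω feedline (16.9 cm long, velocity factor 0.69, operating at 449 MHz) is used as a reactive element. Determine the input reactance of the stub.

λ = v/f = 0.69·c / 449 MHz = 0.461 m
βl = 2π·l/λ = 2π × 0.367 = 132°
tan(βl) = -1.11
For a shorted stub, Z_in = jZ_0·tan(βl)

X_in ≈ -55.6 Ω (capacitive)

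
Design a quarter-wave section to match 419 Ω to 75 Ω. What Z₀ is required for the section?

Z_qwt = √(Z_0·R_L) = √(75 × 419) = √31420

Z_qwt ≈ 177 Ω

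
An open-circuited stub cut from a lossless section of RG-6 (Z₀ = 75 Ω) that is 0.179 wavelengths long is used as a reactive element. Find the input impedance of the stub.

Z_in ≈ −j35.9 Ω

βl = 2π × 0.179 = 64.4°
tan(βl) = 2.09
For an open-circuited stub, Z_in = −jZ_0·cot(βl) = −jZ_0/tan(βl)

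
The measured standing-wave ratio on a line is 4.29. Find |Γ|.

|Γ| = (S − 1)/(S + 1) = (4.29 − 1)/(4.29 + 1) = 3.29/5.29

|Γ| ≈ 0.622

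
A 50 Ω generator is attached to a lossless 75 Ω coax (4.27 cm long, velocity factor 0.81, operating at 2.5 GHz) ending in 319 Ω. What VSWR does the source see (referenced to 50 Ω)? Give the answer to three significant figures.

VSWR ≈ 5.9

λ = v/f = 0.81·c / 2.5 GHz = 0.0972 m
βl = 2π·l/λ = 2π × 0.439 = 158°
tan(βl) = -0.401
Z_in = Z_0·(Z_L + jZ_0·tanβl)/(Z_0 + jZ_L·tanβl) = 94.7 + j131 Ω
Γ_s = (Z_in − Z_s)/(Z_in + Z_s) = (44.7 + j131)/(145 + j131), |Γ_s| = 0.71
VSWR = (1 + |Γ_s|)/(1 − |Γ_s|)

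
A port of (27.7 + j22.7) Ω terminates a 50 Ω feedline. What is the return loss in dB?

Γ = (-22.3 + j22.7)/(77.7 + j22.7), |Γ| = 0.393
RL = −20·log₁₀|Γ| = −20·log₁₀(0.393)

RL ≈ 8.11 dB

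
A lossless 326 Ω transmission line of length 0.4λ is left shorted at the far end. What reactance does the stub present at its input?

X_in ≈ -237 Ω (capacitive)

βl = 2π × 0.4 = 144°
tan(βl) = -0.727
For a shorted stub, Z_in = jZ_0·tan(βl)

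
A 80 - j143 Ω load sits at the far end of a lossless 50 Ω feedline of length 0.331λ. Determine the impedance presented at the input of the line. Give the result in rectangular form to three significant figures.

Z_in ≈ 13.3 + j47.1 Ω

βl = 2π × 0.331 = 119°
tan(βl) = tan(119°) = -1.79
Z_in = Z_0·(Z_L + jZ_0·tanβl)/(Z_0 + jZ_L·tanβl)
     = 50·(80 − j233)/(-206 − j143)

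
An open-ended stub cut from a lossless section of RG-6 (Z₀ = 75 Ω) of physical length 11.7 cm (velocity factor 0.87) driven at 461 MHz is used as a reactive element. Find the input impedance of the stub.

λ = v/f = 0.87·c / 461 MHz = 0.566 m
βl = 2π·l/λ = 2π × 0.207 = 74.4°
tan(βl) = 3.58
For an open-ended stub, Z_in = −jZ_0·cot(βl) = −jZ_0/tan(βl)

Z_in ≈ −j20.9 Ω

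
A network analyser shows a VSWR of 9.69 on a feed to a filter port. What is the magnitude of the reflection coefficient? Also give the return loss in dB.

|Γ| ≈ 0.813; return loss ≈ 1.8 dB

|Γ| = (S − 1)/(S + 1) = (9.69 − 1)/(9.69 + 1) = 8.69/10.7
RL = −20·log₁₀|Γ| = −20·log₁₀(0.813)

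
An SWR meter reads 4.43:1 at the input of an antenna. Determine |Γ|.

|Γ| = (S − 1)/(S + 1) = (4.43 − 1)/(4.43 + 1) = 3.43/5.43

|Γ| ≈ 0.632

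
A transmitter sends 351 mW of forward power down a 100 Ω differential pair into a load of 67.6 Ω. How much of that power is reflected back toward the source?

Γ = (67.6 − 100)/(67.6 + 100) = -0.193
|Γ|² = 0.0374
P_refl = |Γ|²·P_inc = 13.1 mW, P_del = (1 − |Γ|²)·P_inc = 338 mW

P_reflected ≈ 13.1 mW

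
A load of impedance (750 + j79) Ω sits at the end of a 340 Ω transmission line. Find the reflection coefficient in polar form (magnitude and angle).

Γ = (Z_L − Z_0)/(Z_L + Z_0) = (410 + j79)/(1090 + j79)
|Γ| = 418/1090 = 0.382

Γ ≈ 0.382 ∠ 6.76°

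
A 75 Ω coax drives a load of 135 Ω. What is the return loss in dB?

Γ = (135 − 75)/(135 + 75) = 0.286
RL = −20·log₁₀|Γ| = −20·log₁₀(0.286)

RL ≈ 10.9 dB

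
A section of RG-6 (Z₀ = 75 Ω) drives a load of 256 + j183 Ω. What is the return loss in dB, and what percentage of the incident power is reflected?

RL ≈ 3.34 dB; 46.3% of incident power reflected

Γ = (181 + j183)/(331 + j183), |Γ| = 0.681
RL = −20·log₁₀(0.681) = 3.34 dB
P_refl/P_inc = |Γ|² = 0.463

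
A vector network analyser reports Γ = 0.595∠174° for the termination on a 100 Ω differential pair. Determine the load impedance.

Z_L = Z_0·(1 + Γ)/(1 − Γ) = 100·(0.408 + j0.0622)/(1.59 − j0.0622)

Z_L ≈ 25.5 + j4.9 Ω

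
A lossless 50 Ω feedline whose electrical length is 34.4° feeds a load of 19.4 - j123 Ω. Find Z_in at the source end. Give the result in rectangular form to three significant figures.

tan(βl) = tan(34.4°) = 0.685
Z_in = Z_0·(Z_L + jZ_0·tanβl)/(Z_0 + jZ_L·tanβl)
     = 50·(19.4 − j88.8)/(134 + j13.3)

Z_in ≈ 3.92 − j33.5 Ω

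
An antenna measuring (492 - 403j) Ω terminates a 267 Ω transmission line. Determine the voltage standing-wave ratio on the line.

VSWR ≈ 3.32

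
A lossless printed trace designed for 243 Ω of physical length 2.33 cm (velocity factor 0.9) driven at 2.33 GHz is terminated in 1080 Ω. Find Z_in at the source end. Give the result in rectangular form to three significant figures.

Z_in ≈ 59.9 − j72.9 Ω

λ = v/f = 0.9·c / 2.33 GHz = 0.116 m
βl = 2π·l/λ = 2π × 0.201 = 72.4°
tan(βl) = tan(72.4°) = 3.15
Z_in = Z_0·(Z_L + jZ_0·tanβl)/(Z_0 + jZ_L·tanβl)
     = 243·(1080 + j765)/(243 + j3400)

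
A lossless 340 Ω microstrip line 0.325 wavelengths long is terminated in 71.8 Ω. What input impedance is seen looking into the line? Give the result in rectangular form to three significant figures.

βl = 2π × 0.325 = 117°
tan(βl) = tan(117°) = -1.96
Z_in = Z_0·(Z_L + jZ_0·tanβl)/(Z_0 + jZ_L·tanβl)
     = 340·(71.8 − j667)/(340 − j141)

Z_in ≈ 297 − j544 Ω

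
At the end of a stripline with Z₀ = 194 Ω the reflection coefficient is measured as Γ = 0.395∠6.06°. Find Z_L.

Z_L = Z_0·(1 + Γ)/(1 − Γ) = 194·(1.39 + j0.0417)/(0.607 − j0.0417)

Z_L ≈ 442 + j43.7 Ω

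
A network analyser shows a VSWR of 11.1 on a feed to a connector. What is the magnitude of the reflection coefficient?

|Γ| ≈ 0.835

|Γ| = (S − 1)/(S + 1) = (11.1 − 1)/(11.1 + 1) = 10.1/12.1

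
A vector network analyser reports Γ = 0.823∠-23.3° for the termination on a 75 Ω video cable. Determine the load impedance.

Z_L = Z_0·(1 + Γ)/(1 − Γ) = 75·(1.76 − j0.326)/(0.244 + j0.326)

Z_L ≈ 146 − j295 Ω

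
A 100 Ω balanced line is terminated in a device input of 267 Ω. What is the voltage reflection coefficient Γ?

Γ = 0.455

Γ = (Z_L − Z_0)/(Z_L + Z_0) = (267 − 100)/(267 + 100) = 167/367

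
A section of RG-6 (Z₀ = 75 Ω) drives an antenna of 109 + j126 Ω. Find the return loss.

Γ = (34 + j126)/(184 + j126), |Γ| = 0.585
RL = −20·log₁₀|Γ| = −20·log₁₀(0.585)

RL ≈ 4.65 dB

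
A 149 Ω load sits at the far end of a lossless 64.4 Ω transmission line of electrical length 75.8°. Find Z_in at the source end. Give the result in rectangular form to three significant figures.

tan(βl) = tan(75.8°) = 3.95
Z_in = Z_0·(Z_L + jZ_0·tanβl)/(Z_0 + jZ_L·tanβl)
     = 64.4·(149 + j255)/(64.4 + j589)

Z_in ≈ 29.3 − j13.1 Ω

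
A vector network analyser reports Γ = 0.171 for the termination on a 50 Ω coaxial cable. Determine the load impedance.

Z_L ≈ 70.6 Ω

Z_L = Z_0·(1 + Γ)/(1 − Γ) = 50·(1.17)/(0.829)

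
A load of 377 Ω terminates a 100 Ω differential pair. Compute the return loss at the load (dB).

RL ≈ 4.72 dB

Γ = (377 − 100)/(377 + 100) = 0.581
RL = −20·log₁₀|Γ| = −20·log₁₀(0.581)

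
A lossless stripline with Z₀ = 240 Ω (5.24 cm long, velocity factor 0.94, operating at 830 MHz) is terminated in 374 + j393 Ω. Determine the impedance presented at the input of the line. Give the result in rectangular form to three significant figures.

λ = v/f = 0.94·c / 830 MHz = 0.34 m
βl = 2π·l/λ = 2π × 0.154 = 55.5°
tan(βl) = tan(55.5°) = 1.46
Z_in = Z_0·(Z_L + jZ_0·tanβl)/(Z_0 + jZ_L·tanβl)
     = 240·(374 + j742)/(-332 + j545)

Z_in ≈ 165 − j266 Ω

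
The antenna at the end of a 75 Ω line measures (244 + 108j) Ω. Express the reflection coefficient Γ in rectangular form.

Γ ≈ 0.578 + j0.143

Γ = (Z_L − Z_0)/(Z_L + Z_0) = (169 + j108)/(319 + j108)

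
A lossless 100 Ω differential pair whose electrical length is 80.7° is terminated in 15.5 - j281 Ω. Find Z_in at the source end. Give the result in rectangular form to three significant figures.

tan(βl) = tan(80.7°) = 6.11
Z_in = Z_0·(Z_L + jZ_0·tanβl)/(Z_0 + jZ_L·tanβl)
     = 100·(15.5 + j330)/(1820 + j94.7)

Z_in ≈ 1.79 + j18.1 Ω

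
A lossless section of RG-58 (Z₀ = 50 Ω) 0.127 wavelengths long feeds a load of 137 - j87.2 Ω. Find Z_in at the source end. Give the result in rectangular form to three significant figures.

βl = 2π × 0.127 = 45.7°
tan(βl) = tan(45.7°) = 1.03
Z_in = Z_0·(Z_L + jZ_0·tanβl)/(Z_0 + jZ_L·tanβl)
     = 50·(137 − j35.9)/(139 + j140)

Z_in ≈ 17.9 − j31 Ω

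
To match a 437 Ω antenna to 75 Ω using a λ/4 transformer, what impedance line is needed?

Z_qwt = √(Z_0·R_L) = √(75 × 437) = √32780

Z_qwt ≈ 181 Ω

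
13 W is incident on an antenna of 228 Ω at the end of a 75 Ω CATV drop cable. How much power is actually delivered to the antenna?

P_delivered ≈ 9.69 W

Γ = (228 − 75)/(228 + 75) = 0.505
|Γ|² = 0.255
P_refl = |Γ|²·P_inc = 3.31 W, P_del = (1 − |Γ|²)·P_inc = 9.69 W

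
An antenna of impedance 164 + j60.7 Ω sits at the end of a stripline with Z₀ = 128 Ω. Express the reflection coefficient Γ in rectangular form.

Γ ≈ 0.16 + j0.175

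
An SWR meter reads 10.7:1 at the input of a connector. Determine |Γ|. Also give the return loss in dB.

|Γ| = (S − 1)/(S + 1) = (10.7 − 1)/(10.7 + 1) = 9.7/11.7
RL = −20·log₁₀|Γ| = −20·log₁₀(0.829)

|Γ| ≈ 0.829; return loss ≈ 1.63 dB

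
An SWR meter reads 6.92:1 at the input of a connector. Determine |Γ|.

|Γ| ≈ 0.747

|Γ| = (S − 1)/(S + 1) = (6.92 − 1)/(6.92 + 1) = 5.92/7.92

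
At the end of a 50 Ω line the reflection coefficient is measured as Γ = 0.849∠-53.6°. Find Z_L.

Z_L = Z_0·(1 + Γ)/(1 − Γ) = 50·(1.5 − j0.683)/(0.496 + j0.683)

Z_L ≈ 19.6 − j95.8 Ω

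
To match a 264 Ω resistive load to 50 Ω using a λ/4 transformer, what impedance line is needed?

Z_qwt ≈ 115 Ω

Z_qwt = √(Z_0·R_L) = √(50 × 264) = √13200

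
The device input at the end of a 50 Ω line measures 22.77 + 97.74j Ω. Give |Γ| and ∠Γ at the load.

Γ = (Z_L − Z_0)/(Z_L + Z_0) = (-27.23 + j97.74)/(72.77 + j97.74)
|Γ| = 101/122 = 0.833

Γ ≈ 0.833 ∠ 52.2°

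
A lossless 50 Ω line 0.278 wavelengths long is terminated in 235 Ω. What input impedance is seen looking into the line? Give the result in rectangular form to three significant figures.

Z_in ≈ 11 + j8.47 Ω

βl = 2π × 0.278 = 100°
tan(βl) = tan(100°) = -5.63
Z_in = Z_0·(Z_L + jZ_0·tanβl)/(Z_0 + jZ_L·tanβl)
     = 50·(235 − j281)/(50 − j1320)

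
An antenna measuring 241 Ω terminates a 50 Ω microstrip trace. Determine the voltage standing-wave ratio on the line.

VSWR ≈ 4.82

Γ = (241 − 50)/(241 + 50) = 0.656
VSWR = (1 + 0.656)/(1 − 0.656)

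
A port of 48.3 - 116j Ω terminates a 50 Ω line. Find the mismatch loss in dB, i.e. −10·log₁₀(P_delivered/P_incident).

mismatch loss ≈ 3.79 dB

Γ = (-1.7 − j116)/(98.3 − j116), |Γ| = 0.763
|Γ|² = 0.582, so P_del/P_inc = 1 − |Γ|² = 0.418
ML = −10·log₁₀(1 − |Γ|²)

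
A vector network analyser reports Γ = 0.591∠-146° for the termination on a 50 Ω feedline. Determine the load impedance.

Z_L ≈ 14 − j14.2 Ω

Z_L = Z_0·(1 + Γ)/(1 − Γ) = 50·(0.51 − j0.33)/(1.49 + j0.33)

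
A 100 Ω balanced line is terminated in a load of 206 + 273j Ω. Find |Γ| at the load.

Γ = (Z_L − Z_0)/(Z_L + Z_0) = (106 + j273)/(306 + j273)
|Γ| = 293/410

|Γ| ≈ 0.714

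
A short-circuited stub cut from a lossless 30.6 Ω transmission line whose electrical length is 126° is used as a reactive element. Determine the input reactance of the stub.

tan(βl) = -1.38
For a short-circuited stub, Z_in = jZ_0·tan(βl)

X_in ≈ -42.1 Ω (capacitive)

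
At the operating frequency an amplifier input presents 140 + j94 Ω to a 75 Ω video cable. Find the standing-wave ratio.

Γ = (Z_L − Z_0)/(Z_L + Z_0) = (65 + j94)/(215 + j94)
|Γ| = 114/235 = 0.487
VSWR = (1 + |Γ|)/(1 − |Γ|) = 1.49/0.513

VSWR ≈ 2.9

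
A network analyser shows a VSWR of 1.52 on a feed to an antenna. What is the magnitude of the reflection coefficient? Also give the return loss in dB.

|Γ| ≈ 0.206; return loss ≈ 13.7 dB

|Γ| = (S − 1)/(S + 1) = (1.52 − 1)/(1.52 + 1) = 0.52/2.52
RL = −20·log₁₀|Γ| = −20·log₁₀(0.206)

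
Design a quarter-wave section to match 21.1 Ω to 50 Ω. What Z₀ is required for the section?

Z_qwt = √(Z_0·R_L) = √(50 × 21.1) = √1055

Z_qwt ≈ 32.5 Ω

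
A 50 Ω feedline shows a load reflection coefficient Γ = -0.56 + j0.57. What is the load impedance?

Z_L ≈ 6.55 + j20.7 Ω

Z_L = Z_0·(1 + Γ)/(1 − Γ) = 50·(0.44 + j0.57)/(1.56 − j0.57)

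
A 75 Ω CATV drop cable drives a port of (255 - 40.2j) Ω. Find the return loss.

Γ = (180 − j40.2)/(330 − j40.2), |Γ| = 0.555
RL = −20·log₁₀|Γ| = −20·log₁₀(0.555)

RL ≈ 5.12 dB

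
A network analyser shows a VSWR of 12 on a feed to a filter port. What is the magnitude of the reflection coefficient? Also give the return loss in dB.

|Γ| = (S − 1)/(S + 1) = (12 − 1)/(12 + 1) = 11/13
RL = −20·log₁₀|Γ| = −20·log₁₀(0.846)

|Γ| ≈ 0.846; return loss ≈ 1.45 dB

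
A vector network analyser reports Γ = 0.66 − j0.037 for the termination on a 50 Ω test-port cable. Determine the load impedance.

Z_L = Z_0·(1 + Γ)/(1 − Γ) = 50·(1.66 − j0.037)/(0.34 + j0.037)

Z_L ≈ 241 − j31.6 Ω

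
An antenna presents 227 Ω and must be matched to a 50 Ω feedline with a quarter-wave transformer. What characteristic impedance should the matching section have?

Z_qwt ≈ 107 Ω

Z_qwt = √(Z_0·R_L) = √(50 × 227) = √11350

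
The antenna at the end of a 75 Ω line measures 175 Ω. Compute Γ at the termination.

Γ = (Z_L − Z_0)/(Z_L + Z_0) = (175 − 75)/(175 + 75) = 100/250

Γ = 0.4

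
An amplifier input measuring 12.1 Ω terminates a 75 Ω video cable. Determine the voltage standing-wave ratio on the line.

For a purely resistive load, VSWR = R_L/Z_0 or Z_0/R_L (whichever > 1) = 75/12.1

VSWR ≈ 6.2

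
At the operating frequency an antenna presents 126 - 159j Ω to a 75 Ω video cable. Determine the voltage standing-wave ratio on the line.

VSWR ≈ 4.74

Γ = (Z_L − Z_0)/(Z_L + Z_0) = (51 − j159)/(201 − j159)
|Γ| = 167/256 = 0.652
VSWR = (1 + |Γ|)/(1 − |Γ|) = 1.65/0.348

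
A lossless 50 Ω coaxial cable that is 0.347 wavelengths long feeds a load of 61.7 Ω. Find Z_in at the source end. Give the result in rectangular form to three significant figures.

Z_in ≈ 45.7 + j9.08 Ω

βl = 2π × 0.347 = 125°
tan(βl) = tan(125°) = -1.43
Z_in = Z_0·(Z_L + jZ_0·tanβl)/(Z_0 + jZ_L·tanβl)
     = 50·(61.7 − j71.6)/(50 − j88.4)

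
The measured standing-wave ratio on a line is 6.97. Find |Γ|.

|Γ| ≈ 0.749

|Γ| = (S − 1)/(S + 1) = (6.97 − 1)/(6.97 + 1) = 5.97/7.97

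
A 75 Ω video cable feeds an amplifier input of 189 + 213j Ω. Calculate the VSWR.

Γ = (Z_L − Z_0)/(Z_L + Z_0) = (114 + j213)/(264 + j213)
|Γ| = 242/339 = 0.712
VSWR = (1 + |Γ|)/(1 − |Γ|) = 1.71/0.288

VSWR ≈ 5.95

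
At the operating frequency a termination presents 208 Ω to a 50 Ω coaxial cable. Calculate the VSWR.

Γ = (208 − 50)/(208 + 50) = 0.612
VSWR = (1 + 0.612)/(1 − 0.612)

VSWR ≈ 4.16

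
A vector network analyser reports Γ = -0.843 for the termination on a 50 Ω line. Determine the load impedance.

Z_L = Z_0·(1 + Γ)/(1 − Γ) = 50·(0.157)/(1.84)

Z_L ≈ 4.26 Ω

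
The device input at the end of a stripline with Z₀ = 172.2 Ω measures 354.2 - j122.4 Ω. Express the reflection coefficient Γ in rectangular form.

Γ ≈ 0.379 − j0.144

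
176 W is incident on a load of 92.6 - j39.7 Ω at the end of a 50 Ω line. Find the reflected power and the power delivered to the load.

|Γ| = |(42.6 − j39.7)/(142.6 − j39.7)| = 0.393
|Γ|² = 0.155
P_refl = |Γ|²·P_inc = 27.2 W, P_del = (1 − |Γ|²)·P_inc = 149 W

P_reflected ≈ 27.2 W; P_delivered ≈ 149 W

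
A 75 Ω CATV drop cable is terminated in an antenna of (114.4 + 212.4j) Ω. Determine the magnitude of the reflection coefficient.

|Γ| ≈ 0.759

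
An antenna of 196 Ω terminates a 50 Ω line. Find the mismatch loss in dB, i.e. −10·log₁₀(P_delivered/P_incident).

mismatch loss ≈ 1.89 dB

Γ = (196 − 50)/(196 + 50) = 0.593
|Γ|² = 0.352, so P_del/P_inc = 1 − |Γ|² = 0.648
ML = −10·log₁₀(1 − |Γ|²)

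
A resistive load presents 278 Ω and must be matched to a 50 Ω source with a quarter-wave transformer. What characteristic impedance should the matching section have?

Z_qwt = √(Z_0·R_L) = √(50 × 278) = √13900

Z_qwt ≈ 118 Ω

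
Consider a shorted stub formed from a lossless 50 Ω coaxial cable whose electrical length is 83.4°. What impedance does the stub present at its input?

tan(βl) = 8.64
For a shorted stub, Z_in = jZ_0·tan(βl)

Z_in ≈ +j432 Ω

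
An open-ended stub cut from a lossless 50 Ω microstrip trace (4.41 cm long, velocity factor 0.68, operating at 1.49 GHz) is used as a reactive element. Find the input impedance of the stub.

Z_in ≈ +j24.3 Ω

λ = v/f = 0.68·c / 1.49 GHz = 0.137 m
βl = 2π·l/λ = 2π × 0.322 = 116°
tan(βl) = -2.05
For an open-ended stub, Z_in = −jZ_0·cot(βl) = −jZ_0/tan(βl)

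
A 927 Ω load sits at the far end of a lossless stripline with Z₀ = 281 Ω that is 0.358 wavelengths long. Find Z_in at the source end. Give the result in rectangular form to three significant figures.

Z_in ≈ 133 + j194 Ω

βl = 2π × 0.358 = 129°
tan(βl) = tan(129°) = -1.24
Z_in = Z_0·(Z_L + jZ_0·tanβl)/(Z_0 + jZ_L·tanβl)
     = 281·(927 − j348)/(281 − j1150)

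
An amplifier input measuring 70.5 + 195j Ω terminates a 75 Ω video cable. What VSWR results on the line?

VSWR ≈ 9.09

Γ = (Z_L − Z_0)/(Z_L + Z_0) = (-4.5 + j195)/(145.5 + j195)
|Γ| = 195/243 = 0.802
VSWR = (1 + |Γ|)/(1 − |Γ|) = 1.8/0.198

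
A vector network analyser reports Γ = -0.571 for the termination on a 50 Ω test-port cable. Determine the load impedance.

Z_L = Z_0·(1 + Γ)/(1 − Γ) = 50·(0.429)/(1.57)

Z_L ≈ 13.7 Ω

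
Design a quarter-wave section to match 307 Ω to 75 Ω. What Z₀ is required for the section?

Z_qwt ≈ 152 Ω

Z_qwt = √(Z_0·R_L) = √(75 × 307) = √23020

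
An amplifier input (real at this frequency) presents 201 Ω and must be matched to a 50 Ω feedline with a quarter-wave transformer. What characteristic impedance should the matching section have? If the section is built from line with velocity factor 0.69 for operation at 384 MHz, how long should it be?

Z_qwt ≈ 100 Ω; length ≈ 13.5 cm

Z_qwt = √(Z_0·R_L) = √(50 × 201) = √10050
λ = 0.69·c/f = 0.539 m, so l = λ/4 = 0.135 m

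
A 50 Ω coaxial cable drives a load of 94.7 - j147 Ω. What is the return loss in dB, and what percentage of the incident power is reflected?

RL ≈ 2.56 dB; 55.5% of incident power reflected

Γ = (44.7 − j147)/(144.7 − j147), |Γ| = 0.745
RL = −20·log₁₀(0.745) = 2.56 dB
P_refl/P_inc = |Γ|² = 0.555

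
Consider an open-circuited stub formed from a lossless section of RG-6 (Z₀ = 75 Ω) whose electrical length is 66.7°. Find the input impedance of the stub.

tan(βl) = 2.32
For an open-circuited stub, Z_in = −jZ_0·cot(βl) = −jZ_0/tan(βl)

Z_in ≈ −j32.3 Ω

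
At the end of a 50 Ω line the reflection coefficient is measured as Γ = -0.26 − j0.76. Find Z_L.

Z_L ≈ 8.19 − j35.1 Ω

Z_L = Z_0·(1 + Γ)/(1 − Γ) = 50·(0.74 − j0.76)/(1.26 + j0.76)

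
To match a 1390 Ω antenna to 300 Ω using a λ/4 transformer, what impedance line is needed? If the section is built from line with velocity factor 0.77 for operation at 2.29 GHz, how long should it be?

Z_qwt ≈ 646 Ω; length ≈ 2.52 cm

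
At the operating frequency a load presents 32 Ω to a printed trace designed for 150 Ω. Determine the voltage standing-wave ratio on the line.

VSWR ≈ 4.69

For a purely resistive load, VSWR = R_L/Z_0 or Z_0/R_L (whichever > 1) = 150/32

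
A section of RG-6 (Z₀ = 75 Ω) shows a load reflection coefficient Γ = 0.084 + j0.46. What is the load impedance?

Z_L ≈ 55.8 + j65.7 Ω

Z_L = Z_0·(1 + Γ)/(1 − Γ) = 75·(1.08 + j0.46)/(0.916 − j0.46)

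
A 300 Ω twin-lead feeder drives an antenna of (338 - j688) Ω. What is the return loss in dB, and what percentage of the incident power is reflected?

Γ = (38 − j688)/(638 − j688), |Γ| = 0.734
RL = −20·log₁₀(0.734) = 2.68 dB
P_refl/P_inc = |Γ|² = 0.539

RL ≈ 2.68 dB; 53.9% of incident power reflected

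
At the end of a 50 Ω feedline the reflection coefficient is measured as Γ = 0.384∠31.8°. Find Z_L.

Z_L = Z_0·(1 + Γ)/(1 − Γ) = 50·(1.33 + j0.202)/(0.674 − j0.202)

Z_L ≈ 86.2 + j40.9 Ω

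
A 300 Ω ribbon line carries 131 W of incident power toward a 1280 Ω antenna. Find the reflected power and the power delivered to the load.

P_reflected ≈ 50.4 W; P_delivered ≈ 80.6 W

Γ = (1280 − 300)/(1280 + 300) = 0.62
|Γ|² = 0.385
P_refl = |Γ|²·P_inc = 50.4 W, P_del = (1 − |Γ|²)·P_inc = 80.6 W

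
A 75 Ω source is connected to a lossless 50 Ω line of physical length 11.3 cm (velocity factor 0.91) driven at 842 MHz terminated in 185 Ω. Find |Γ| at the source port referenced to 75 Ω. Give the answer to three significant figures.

λ = v/f = 0.91·c / 842 MHz = 0.324 m
βl = 2π·l/λ = 2π × 0.349 = 125°
tan(βl) = -1.4
Z_in = Z_0·(Z_L + jZ_0·tanβl)/(Z_0 + jZ_L·tanβl) = 19.6 + j31.8 Ω
Γ_s = (Z_in − Z_s)/(Z_in + Z_s) = (-55.4 + j31.8)/(94.6 + j31.8), |Γ_s| = 0.64

|Γ| ≈ 0.64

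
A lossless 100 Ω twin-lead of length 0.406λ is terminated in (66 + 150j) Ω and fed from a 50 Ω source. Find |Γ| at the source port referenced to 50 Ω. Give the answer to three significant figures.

|Γ| ≈ 0.624

βl = 2π × 0.406 = 146°
tan(βl) = -0.67
Z_in = Z_0·(Z_L + jZ_0·tanβl)/(Z_0 + jZ_L·tanβl) = 22.7 + j46.4 Ω
Γ_s = (Z_in − Z_s)/(Z_in + Z_s) = (-27.3 + j46.4)/(72.7 + j46.4), |Γ_s| = 0.624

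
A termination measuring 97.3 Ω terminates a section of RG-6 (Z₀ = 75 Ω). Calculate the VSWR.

For a purely resistive load, VSWR = R_L/Z_0 or Z_0/R_L (whichever > 1) = 97.3/75

VSWR ≈ 1.3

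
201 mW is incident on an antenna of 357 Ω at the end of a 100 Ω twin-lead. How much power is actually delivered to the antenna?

P_delivered ≈ 137 mW

Γ = (357 − 100)/(357 + 100) = 0.562
|Γ|² = 0.316
P_refl = |Γ|²·P_inc = 63.6 mW, P_del = (1 − |Γ|²)·P_inc = 137 mW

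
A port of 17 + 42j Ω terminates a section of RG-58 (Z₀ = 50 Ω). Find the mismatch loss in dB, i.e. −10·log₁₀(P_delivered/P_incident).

mismatch loss ≈ 2.65 dB

Γ = (-33 + j42)/(67 + j42), |Γ| = 0.675
|Γ|² = 0.456, so P_del/P_inc = 1 − |Γ|² = 0.544
ML = −10·log₁₀(1 − |Γ|²)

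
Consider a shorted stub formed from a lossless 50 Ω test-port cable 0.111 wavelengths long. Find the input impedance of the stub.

Z_in ≈ +j41.9 Ω

βl = 2π × 0.111 = 40°
tan(βl) = 0.838
For a shorted stub, Z_in = jZ_0·tan(βl)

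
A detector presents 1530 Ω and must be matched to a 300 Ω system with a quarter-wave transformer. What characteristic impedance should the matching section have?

Z_qwt ≈ 677 Ω

Z_qwt = √(Z_0·R_L) = √(300 × 1530) = √459000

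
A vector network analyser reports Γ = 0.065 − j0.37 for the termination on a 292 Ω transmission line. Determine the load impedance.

Z_L ≈ 248 − j214 Ω

Z_L = Z_0·(1 + Γ)/(1 − Γ) = 292·(1.06 − j0.37)/(0.935 + j0.37)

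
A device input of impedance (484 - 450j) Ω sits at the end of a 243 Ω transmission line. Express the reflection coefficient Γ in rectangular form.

Γ ≈ 0.517 − j0.299

Γ = (Z_L − Z_0)/(Z_L + Z_0) = (241 − j450)/(727 − j450)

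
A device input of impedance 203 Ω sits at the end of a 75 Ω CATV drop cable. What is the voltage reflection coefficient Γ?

Γ = 0.46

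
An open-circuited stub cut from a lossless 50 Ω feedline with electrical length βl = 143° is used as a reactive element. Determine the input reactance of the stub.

tan(βl) = -0.754
For an open-circuited stub, Z_in = −jZ_0·cot(βl) = −jZ_0/tan(βl)

X_in ≈ 66.4 Ω (inductive)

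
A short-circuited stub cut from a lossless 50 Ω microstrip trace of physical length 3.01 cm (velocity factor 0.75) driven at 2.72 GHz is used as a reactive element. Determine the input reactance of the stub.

λ = v/f = 0.75·c / 2.72 GHz = 0.0827 m
βl = 2π·l/λ = 2π × 0.364 = 131°
tan(βl) = -1.15
For a short-circuited stub, Z_in = jZ_0·tan(βl)

X_in ≈ -57.5 Ω (capacitive)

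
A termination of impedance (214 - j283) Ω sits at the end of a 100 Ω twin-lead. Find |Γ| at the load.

Γ = (Z_L − Z_0)/(Z_L + Z_0) = (114 − j283)/(314 − j283)
|Γ| = 305/423

|Γ| ≈ 0.722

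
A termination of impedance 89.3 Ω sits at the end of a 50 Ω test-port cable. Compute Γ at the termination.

Γ = (Z_L − Z_0)/(Z_L + Z_0) = (89.3 − 50)/(89.3 + 50) = 39.3/139.3

Γ = 0.282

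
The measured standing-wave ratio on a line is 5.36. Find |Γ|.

|Γ| ≈ 0.686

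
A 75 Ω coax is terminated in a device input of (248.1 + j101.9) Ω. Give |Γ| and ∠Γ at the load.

Γ ≈ 0.593 ∠ 13°

Γ = (Z_L − Z_0)/(Z_L + Z_0) = (173.1 + j101.9)/(323.1 + j101.9)
|Γ| = 201/339 = 0.593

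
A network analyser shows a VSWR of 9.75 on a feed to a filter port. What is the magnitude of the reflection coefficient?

|Γ| ≈ 0.814

|Γ| = (S − 1)/(S + 1) = (9.75 − 1)/(9.75 + 1) = 8.75/10.8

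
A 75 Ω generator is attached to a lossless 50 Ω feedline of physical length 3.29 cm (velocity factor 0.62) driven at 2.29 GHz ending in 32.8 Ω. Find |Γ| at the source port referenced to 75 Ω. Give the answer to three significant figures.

|Γ| ≈ 0.332

λ = v/f = 0.62·c / 2.29 GHz = 0.0812 m
βl = 2π·l/λ = 2π × 0.405 = 146°
tan(βl) = -0.679
Z_in = Z_0·(Z_L + jZ_0·tanβl)/(Z_0 + jZ_L·tanβl) = 40 − j16.1 Ω
Γ_s = (Z_in − Z_s)/(Z_in + Z_s) = (-35 − j16.1)/(115 − j16.1), |Γ_s| = 0.332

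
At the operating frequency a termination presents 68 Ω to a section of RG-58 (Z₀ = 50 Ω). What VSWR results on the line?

VSWR ≈ 1.36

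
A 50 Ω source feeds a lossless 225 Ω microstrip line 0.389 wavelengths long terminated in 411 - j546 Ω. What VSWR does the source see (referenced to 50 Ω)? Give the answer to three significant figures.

βl = 2π × 0.389 = 140°
tan(βl) = -0.838
Z_in = Z_0·(Z_L + jZ_0·tanβl)/(Z_0 + jZ_L·tanβl) = 205 + j407 Ω
Γ_s = (Z_in − Z_s)/(Z_in + Z_s) = (155 + j407)/(255 + j407), |Γ_s| = 0.907
VSWR = (1 + |Γ_s|)/(1 − |Γ_s|)

VSWR ≈ 20.4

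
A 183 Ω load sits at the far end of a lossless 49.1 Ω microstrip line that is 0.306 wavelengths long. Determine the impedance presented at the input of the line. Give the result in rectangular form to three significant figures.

βl = 2π × 0.306 = 110°
tan(βl) = tan(110°) = -2.72
Z_in = Z_0·(Z_L + jZ_0·tanβl)/(Z_0 + jZ_L·tanβl)
     = 49.1·(183 − j134)/(49.1 − j498)

Z_in ≈ 14.8 + j16.6 Ω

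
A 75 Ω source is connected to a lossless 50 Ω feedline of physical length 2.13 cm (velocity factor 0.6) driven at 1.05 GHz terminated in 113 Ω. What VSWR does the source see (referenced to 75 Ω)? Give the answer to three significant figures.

λ = v/f = 0.6·c / 1.05 GHz = 0.171 m
βl = 2π·l/λ = 2π × 0.124 = 44.7°
tan(βl) = 0.991
Z_in = Z_0·(Z_L + jZ_0·tanβl)/(Z_0 + jZ_L·tanβl) = 37.2 − j33.8 Ω
Γ_s = (Z_in − Z_s)/(Z_in + Z_s) = (-37.8 − j33.8)/(112 − j33.8), |Γ_s| = 0.433
VSWR = (1 + |Γ_s|)/(1 − |Γ_s|)

VSWR ≈ 2.52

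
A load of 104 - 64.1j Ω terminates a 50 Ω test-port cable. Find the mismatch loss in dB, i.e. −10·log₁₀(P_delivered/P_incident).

Γ = (54 − j64.1)/(154 − j64.1), |Γ| = 0.502
|Γ|² = 0.252, so P_del/P_inc = 1 − |Γ|² = 0.748
ML = −10·log₁₀(1 − |Γ|²)

mismatch loss ≈ 1.26 dB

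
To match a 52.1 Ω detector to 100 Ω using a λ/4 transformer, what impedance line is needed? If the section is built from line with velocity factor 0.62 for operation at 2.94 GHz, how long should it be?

Z_qwt ≈ 72.2 Ω; length ≈ 1.58 cm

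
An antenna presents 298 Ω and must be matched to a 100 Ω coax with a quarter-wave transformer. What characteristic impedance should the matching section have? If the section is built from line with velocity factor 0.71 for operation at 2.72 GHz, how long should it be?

Z_qwt ≈ 173 Ω; length ≈ 1.96 cm

Z_qwt = √(Z_0·R_L) = √(100 × 298) = √29800
λ = 0.71·c/f = 0.0783 m, so l = λ/4 = 0.0196 m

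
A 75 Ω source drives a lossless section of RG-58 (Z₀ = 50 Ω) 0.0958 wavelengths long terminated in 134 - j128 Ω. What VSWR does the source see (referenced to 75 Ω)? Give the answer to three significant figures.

VSWR ≈ 5.82

βl = 2π × 0.0958 = 34.5°
tan(βl) = 0.687
Z_in = Z_0·(Z_L + jZ_0·tanβl)/(Z_0 + jZ_L·tanβl) = 17.9 − j45.9 Ω
Γ_s = (Z_in − Z_s)/(Z_in + Z_s) = (-57.1 − j45.9)/(92.9 − j45.9), |Γ_s| = 0.707
VSWR = (1 + |Γ_s|)/(1 − |Γ_s|)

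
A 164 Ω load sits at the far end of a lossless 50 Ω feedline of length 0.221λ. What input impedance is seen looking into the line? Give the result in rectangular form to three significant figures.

βl = 2π × 0.221 = 79.6°
tan(βl) = tan(79.6°) = 5.43
Z_in = Z_0·(Z_L + jZ_0·tanβl)/(Z_0 + jZ_L·tanβl)
     = 50·(164 + j271)/(50 + j890)

Z_in ≈ 15.7 − j8.33 Ω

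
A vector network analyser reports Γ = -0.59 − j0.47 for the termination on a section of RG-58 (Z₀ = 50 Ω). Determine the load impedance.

Z_L ≈ 7.84 − j17.1 Ω

Z_L = Z_0·(1 + Γ)/(1 − Γ) = 50·(0.41 − j0.47)/(1.59 + j0.47)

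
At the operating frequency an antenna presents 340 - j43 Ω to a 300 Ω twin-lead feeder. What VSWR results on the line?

VSWR ≈ 1.2

Γ = (Z_L − Z_0)/(Z_L + Z_0) = (40 − j43)/(640 − j43)
|Γ| = 58.7/641 = 0.0916
VSWR = (1 + |Γ|)/(1 − |Γ|) = 1.09/0.908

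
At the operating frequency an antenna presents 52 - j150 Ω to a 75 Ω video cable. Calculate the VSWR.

VSWR ≈ 7.78

Γ = (Z_L − Z_0)/(Z_L + Z_0) = (-23 − j150)/(127 − j150)
|Γ| = 152/197 = 0.772
VSWR = (1 + |Γ|)/(1 − |Γ|) = 1.77/0.228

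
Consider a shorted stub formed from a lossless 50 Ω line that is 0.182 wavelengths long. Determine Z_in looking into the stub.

βl = 2π × 0.182 = 65.5°
tan(βl) = 2.2
For a shorted stub, Z_in = jZ_0·tan(βl)

Z_in ≈ +j110 Ω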